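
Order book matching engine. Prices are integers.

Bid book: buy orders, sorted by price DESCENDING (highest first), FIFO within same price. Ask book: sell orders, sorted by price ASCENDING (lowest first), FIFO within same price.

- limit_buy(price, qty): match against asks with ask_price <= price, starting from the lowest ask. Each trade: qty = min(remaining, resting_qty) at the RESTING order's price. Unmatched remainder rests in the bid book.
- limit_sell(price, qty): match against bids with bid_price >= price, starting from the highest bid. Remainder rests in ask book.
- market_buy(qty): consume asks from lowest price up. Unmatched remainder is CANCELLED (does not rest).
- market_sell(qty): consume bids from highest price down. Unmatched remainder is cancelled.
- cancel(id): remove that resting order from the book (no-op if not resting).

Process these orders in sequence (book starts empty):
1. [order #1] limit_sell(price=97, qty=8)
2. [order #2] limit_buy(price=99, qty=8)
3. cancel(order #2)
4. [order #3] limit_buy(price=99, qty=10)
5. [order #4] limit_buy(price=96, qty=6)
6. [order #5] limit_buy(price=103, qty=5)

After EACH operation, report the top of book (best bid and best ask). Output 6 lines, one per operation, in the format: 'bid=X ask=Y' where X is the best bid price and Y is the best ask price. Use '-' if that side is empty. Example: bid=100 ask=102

Answer: bid=- ask=97
bid=- ask=-
bid=- ask=-
bid=99 ask=-
bid=99 ask=-
bid=103 ask=-

Derivation:
After op 1 [order #1] limit_sell(price=97, qty=8): fills=none; bids=[-] asks=[#1:8@97]
After op 2 [order #2] limit_buy(price=99, qty=8): fills=#2x#1:8@97; bids=[-] asks=[-]
After op 3 cancel(order #2): fills=none; bids=[-] asks=[-]
After op 4 [order #3] limit_buy(price=99, qty=10): fills=none; bids=[#3:10@99] asks=[-]
After op 5 [order #4] limit_buy(price=96, qty=6): fills=none; bids=[#3:10@99 #4:6@96] asks=[-]
After op 6 [order #5] limit_buy(price=103, qty=5): fills=none; bids=[#5:5@103 #3:10@99 #4:6@96] asks=[-]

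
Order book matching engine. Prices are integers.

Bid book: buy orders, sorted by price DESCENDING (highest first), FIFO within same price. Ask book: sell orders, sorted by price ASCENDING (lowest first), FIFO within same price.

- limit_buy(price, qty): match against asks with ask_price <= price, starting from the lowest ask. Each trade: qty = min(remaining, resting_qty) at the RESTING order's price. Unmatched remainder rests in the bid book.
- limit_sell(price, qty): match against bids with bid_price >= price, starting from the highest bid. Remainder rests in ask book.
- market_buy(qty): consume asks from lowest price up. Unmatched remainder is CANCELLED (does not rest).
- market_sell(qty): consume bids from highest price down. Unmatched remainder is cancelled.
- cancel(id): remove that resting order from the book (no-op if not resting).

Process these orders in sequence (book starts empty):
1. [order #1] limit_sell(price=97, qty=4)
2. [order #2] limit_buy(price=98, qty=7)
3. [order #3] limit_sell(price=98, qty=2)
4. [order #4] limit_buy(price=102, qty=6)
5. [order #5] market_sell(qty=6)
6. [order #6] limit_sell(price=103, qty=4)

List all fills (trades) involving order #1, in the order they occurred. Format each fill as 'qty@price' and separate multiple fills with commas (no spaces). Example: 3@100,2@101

Answer: 4@97

Derivation:
After op 1 [order #1] limit_sell(price=97, qty=4): fills=none; bids=[-] asks=[#1:4@97]
After op 2 [order #2] limit_buy(price=98, qty=7): fills=#2x#1:4@97; bids=[#2:3@98] asks=[-]
After op 3 [order #3] limit_sell(price=98, qty=2): fills=#2x#3:2@98; bids=[#2:1@98] asks=[-]
After op 4 [order #4] limit_buy(price=102, qty=6): fills=none; bids=[#4:6@102 #2:1@98] asks=[-]
After op 5 [order #5] market_sell(qty=6): fills=#4x#5:6@102; bids=[#2:1@98] asks=[-]
After op 6 [order #6] limit_sell(price=103, qty=4): fills=none; bids=[#2:1@98] asks=[#6:4@103]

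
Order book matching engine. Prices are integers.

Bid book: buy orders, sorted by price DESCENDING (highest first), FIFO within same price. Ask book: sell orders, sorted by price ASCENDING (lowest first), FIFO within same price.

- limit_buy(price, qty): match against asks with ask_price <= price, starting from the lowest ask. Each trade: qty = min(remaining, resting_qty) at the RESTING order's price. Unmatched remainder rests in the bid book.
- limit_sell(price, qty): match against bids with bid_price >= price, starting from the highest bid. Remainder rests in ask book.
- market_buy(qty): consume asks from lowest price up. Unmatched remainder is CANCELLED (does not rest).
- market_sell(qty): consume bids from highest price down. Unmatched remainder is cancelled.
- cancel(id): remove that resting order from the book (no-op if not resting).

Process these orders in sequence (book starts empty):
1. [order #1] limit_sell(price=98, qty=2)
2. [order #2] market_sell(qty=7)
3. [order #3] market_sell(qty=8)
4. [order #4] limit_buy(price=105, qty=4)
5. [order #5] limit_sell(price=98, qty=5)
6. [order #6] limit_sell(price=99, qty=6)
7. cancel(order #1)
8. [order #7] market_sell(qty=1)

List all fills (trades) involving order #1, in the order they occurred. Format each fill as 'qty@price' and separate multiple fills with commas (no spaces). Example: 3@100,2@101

After op 1 [order #1] limit_sell(price=98, qty=2): fills=none; bids=[-] asks=[#1:2@98]
After op 2 [order #2] market_sell(qty=7): fills=none; bids=[-] asks=[#1:2@98]
After op 3 [order #3] market_sell(qty=8): fills=none; bids=[-] asks=[#1:2@98]
After op 4 [order #4] limit_buy(price=105, qty=4): fills=#4x#1:2@98; bids=[#4:2@105] asks=[-]
After op 5 [order #5] limit_sell(price=98, qty=5): fills=#4x#5:2@105; bids=[-] asks=[#5:3@98]
After op 6 [order #6] limit_sell(price=99, qty=6): fills=none; bids=[-] asks=[#5:3@98 #6:6@99]
After op 7 cancel(order #1): fills=none; bids=[-] asks=[#5:3@98 #6:6@99]
After op 8 [order #7] market_sell(qty=1): fills=none; bids=[-] asks=[#5:3@98 #6:6@99]

Answer: 2@98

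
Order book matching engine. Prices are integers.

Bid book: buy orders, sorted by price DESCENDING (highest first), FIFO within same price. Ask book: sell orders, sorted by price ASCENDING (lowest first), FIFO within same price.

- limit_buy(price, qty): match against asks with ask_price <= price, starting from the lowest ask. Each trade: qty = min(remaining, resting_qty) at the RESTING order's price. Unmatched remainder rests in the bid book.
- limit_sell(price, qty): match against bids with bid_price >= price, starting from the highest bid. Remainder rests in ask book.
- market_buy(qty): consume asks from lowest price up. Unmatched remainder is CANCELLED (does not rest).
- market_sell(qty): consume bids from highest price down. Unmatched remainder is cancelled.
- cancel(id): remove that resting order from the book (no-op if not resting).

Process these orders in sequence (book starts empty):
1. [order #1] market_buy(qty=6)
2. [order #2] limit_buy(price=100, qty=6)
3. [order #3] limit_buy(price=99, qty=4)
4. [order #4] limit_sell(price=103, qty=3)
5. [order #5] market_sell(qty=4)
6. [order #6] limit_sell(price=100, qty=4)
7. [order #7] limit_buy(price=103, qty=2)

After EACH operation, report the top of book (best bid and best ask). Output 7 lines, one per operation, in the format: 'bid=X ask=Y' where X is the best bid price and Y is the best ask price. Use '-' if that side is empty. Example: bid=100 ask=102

After op 1 [order #1] market_buy(qty=6): fills=none; bids=[-] asks=[-]
After op 2 [order #2] limit_buy(price=100, qty=6): fills=none; bids=[#2:6@100] asks=[-]
After op 3 [order #3] limit_buy(price=99, qty=4): fills=none; bids=[#2:6@100 #3:4@99] asks=[-]
After op 4 [order #4] limit_sell(price=103, qty=3): fills=none; bids=[#2:6@100 #3:4@99] asks=[#4:3@103]
After op 5 [order #5] market_sell(qty=4): fills=#2x#5:4@100; bids=[#2:2@100 #3:4@99] asks=[#4:3@103]
After op 6 [order #6] limit_sell(price=100, qty=4): fills=#2x#6:2@100; bids=[#3:4@99] asks=[#6:2@100 #4:3@103]
After op 7 [order #7] limit_buy(price=103, qty=2): fills=#7x#6:2@100; bids=[#3:4@99] asks=[#4:3@103]

Answer: bid=- ask=-
bid=100 ask=-
bid=100 ask=-
bid=100 ask=103
bid=100 ask=103
bid=99 ask=100
bid=99 ask=103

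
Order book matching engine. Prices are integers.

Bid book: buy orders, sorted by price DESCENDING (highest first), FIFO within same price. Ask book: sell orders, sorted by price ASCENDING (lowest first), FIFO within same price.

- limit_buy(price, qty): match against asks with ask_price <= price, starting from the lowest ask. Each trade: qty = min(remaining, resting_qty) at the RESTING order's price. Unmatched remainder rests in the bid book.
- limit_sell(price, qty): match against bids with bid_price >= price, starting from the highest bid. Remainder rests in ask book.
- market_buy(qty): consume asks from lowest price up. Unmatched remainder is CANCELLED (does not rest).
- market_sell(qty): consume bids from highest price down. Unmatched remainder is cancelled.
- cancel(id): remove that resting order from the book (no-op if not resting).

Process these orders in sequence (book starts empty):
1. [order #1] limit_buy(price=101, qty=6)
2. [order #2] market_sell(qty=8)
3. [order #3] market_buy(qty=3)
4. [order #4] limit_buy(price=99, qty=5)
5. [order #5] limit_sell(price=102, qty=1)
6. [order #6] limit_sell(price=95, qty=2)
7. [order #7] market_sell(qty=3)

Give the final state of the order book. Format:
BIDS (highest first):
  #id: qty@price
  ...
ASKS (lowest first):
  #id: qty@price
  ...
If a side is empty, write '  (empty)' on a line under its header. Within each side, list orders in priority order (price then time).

Answer: BIDS (highest first):
  (empty)
ASKS (lowest first):
  #5: 1@102

Derivation:
After op 1 [order #1] limit_buy(price=101, qty=6): fills=none; bids=[#1:6@101] asks=[-]
After op 2 [order #2] market_sell(qty=8): fills=#1x#2:6@101; bids=[-] asks=[-]
After op 3 [order #3] market_buy(qty=3): fills=none; bids=[-] asks=[-]
After op 4 [order #4] limit_buy(price=99, qty=5): fills=none; bids=[#4:5@99] asks=[-]
After op 5 [order #5] limit_sell(price=102, qty=1): fills=none; bids=[#4:5@99] asks=[#5:1@102]
After op 6 [order #6] limit_sell(price=95, qty=2): fills=#4x#6:2@99; bids=[#4:3@99] asks=[#5:1@102]
After op 7 [order #7] market_sell(qty=3): fills=#4x#7:3@99; bids=[-] asks=[#5:1@102]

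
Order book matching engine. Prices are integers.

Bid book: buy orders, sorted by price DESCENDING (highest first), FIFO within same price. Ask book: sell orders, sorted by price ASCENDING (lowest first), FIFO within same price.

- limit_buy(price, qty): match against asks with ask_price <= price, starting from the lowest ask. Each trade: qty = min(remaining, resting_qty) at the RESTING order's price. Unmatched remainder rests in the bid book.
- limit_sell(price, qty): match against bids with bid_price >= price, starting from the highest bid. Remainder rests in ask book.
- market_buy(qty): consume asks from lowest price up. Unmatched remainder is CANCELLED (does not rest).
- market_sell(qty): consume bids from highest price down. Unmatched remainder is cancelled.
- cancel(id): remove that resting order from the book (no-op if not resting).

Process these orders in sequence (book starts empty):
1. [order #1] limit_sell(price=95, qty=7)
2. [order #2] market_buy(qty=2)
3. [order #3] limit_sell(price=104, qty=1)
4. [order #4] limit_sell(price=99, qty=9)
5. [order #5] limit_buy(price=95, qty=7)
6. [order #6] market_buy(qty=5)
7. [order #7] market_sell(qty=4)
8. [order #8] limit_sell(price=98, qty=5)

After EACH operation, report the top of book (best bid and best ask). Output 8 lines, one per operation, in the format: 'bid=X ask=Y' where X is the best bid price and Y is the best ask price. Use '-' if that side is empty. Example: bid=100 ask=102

After op 1 [order #1] limit_sell(price=95, qty=7): fills=none; bids=[-] asks=[#1:7@95]
After op 2 [order #2] market_buy(qty=2): fills=#2x#1:2@95; bids=[-] asks=[#1:5@95]
After op 3 [order #3] limit_sell(price=104, qty=1): fills=none; bids=[-] asks=[#1:5@95 #3:1@104]
After op 4 [order #4] limit_sell(price=99, qty=9): fills=none; bids=[-] asks=[#1:5@95 #4:9@99 #3:1@104]
After op 5 [order #5] limit_buy(price=95, qty=7): fills=#5x#1:5@95; bids=[#5:2@95] asks=[#4:9@99 #3:1@104]
After op 6 [order #6] market_buy(qty=5): fills=#6x#4:5@99; bids=[#5:2@95] asks=[#4:4@99 #3:1@104]
After op 7 [order #7] market_sell(qty=4): fills=#5x#7:2@95; bids=[-] asks=[#4:4@99 #3:1@104]
After op 8 [order #8] limit_sell(price=98, qty=5): fills=none; bids=[-] asks=[#8:5@98 #4:4@99 #3:1@104]

Answer: bid=- ask=95
bid=- ask=95
bid=- ask=95
bid=- ask=95
bid=95 ask=99
bid=95 ask=99
bid=- ask=99
bid=- ask=98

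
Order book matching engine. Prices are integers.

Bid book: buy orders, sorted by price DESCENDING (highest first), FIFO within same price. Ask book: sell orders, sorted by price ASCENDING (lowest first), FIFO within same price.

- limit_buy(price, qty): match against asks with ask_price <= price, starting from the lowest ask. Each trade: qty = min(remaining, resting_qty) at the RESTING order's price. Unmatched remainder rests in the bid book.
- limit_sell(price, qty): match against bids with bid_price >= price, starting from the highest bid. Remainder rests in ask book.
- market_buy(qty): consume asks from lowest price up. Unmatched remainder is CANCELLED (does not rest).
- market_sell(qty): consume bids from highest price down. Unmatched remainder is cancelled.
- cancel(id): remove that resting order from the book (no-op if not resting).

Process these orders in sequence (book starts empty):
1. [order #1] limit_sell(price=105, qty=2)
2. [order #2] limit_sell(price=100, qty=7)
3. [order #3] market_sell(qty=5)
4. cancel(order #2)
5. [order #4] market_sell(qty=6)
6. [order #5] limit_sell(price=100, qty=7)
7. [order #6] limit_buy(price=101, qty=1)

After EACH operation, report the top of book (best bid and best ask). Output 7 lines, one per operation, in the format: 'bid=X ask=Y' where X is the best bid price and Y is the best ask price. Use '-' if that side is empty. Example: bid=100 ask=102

Answer: bid=- ask=105
bid=- ask=100
bid=- ask=100
bid=- ask=105
bid=- ask=105
bid=- ask=100
bid=- ask=100

Derivation:
After op 1 [order #1] limit_sell(price=105, qty=2): fills=none; bids=[-] asks=[#1:2@105]
After op 2 [order #2] limit_sell(price=100, qty=7): fills=none; bids=[-] asks=[#2:7@100 #1:2@105]
After op 3 [order #3] market_sell(qty=5): fills=none; bids=[-] asks=[#2:7@100 #1:2@105]
After op 4 cancel(order #2): fills=none; bids=[-] asks=[#1:2@105]
After op 5 [order #4] market_sell(qty=6): fills=none; bids=[-] asks=[#1:2@105]
After op 6 [order #5] limit_sell(price=100, qty=7): fills=none; bids=[-] asks=[#5:7@100 #1:2@105]
After op 7 [order #6] limit_buy(price=101, qty=1): fills=#6x#5:1@100; bids=[-] asks=[#5:6@100 #1:2@105]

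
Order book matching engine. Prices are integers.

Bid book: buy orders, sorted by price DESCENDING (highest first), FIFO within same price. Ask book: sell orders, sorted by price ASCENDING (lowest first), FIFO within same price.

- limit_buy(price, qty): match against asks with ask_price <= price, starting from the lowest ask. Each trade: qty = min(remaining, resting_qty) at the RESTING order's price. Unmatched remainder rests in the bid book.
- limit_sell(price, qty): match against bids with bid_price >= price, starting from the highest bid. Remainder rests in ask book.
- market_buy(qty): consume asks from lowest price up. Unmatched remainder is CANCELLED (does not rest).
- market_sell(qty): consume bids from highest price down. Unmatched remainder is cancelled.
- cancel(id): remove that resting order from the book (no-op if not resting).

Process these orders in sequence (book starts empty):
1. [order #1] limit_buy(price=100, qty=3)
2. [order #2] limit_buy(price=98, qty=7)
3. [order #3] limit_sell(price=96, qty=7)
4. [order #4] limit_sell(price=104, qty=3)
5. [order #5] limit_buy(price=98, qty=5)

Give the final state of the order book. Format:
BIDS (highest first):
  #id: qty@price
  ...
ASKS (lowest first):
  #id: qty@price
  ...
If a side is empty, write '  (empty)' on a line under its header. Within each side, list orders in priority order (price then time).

Answer: BIDS (highest first):
  #2: 3@98
  #5: 5@98
ASKS (lowest first):
  #4: 3@104

Derivation:
After op 1 [order #1] limit_buy(price=100, qty=3): fills=none; bids=[#1:3@100] asks=[-]
After op 2 [order #2] limit_buy(price=98, qty=7): fills=none; bids=[#1:3@100 #2:7@98] asks=[-]
After op 3 [order #3] limit_sell(price=96, qty=7): fills=#1x#3:3@100 #2x#3:4@98; bids=[#2:3@98] asks=[-]
After op 4 [order #4] limit_sell(price=104, qty=3): fills=none; bids=[#2:3@98] asks=[#4:3@104]
After op 5 [order #5] limit_buy(price=98, qty=5): fills=none; bids=[#2:3@98 #5:5@98] asks=[#4:3@104]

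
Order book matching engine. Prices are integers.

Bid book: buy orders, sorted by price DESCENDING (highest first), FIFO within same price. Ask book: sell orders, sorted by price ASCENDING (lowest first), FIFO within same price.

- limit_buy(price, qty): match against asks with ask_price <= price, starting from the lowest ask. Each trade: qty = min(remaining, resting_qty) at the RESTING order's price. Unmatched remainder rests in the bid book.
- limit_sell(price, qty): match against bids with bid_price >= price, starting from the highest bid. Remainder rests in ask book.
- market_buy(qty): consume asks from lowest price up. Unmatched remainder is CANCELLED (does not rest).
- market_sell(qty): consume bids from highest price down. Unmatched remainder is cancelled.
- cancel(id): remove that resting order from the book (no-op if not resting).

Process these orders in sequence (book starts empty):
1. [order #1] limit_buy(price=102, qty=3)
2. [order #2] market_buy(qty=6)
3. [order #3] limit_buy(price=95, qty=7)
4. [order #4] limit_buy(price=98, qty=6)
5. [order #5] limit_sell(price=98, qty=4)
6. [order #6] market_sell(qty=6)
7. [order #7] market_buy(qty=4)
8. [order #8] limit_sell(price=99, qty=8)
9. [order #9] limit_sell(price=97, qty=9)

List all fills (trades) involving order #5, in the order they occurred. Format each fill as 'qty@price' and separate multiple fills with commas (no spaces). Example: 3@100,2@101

After op 1 [order #1] limit_buy(price=102, qty=3): fills=none; bids=[#1:3@102] asks=[-]
After op 2 [order #2] market_buy(qty=6): fills=none; bids=[#1:3@102] asks=[-]
After op 3 [order #3] limit_buy(price=95, qty=7): fills=none; bids=[#1:3@102 #3:7@95] asks=[-]
After op 4 [order #4] limit_buy(price=98, qty=6): fills=none; bids=[#1:3@102 #4:6@98 #3:7@95] asks=[-]
After op 5 [order #5] limit_sell(price=98, qty=4): fills=#1x#5:3@102 #4x#5:1@98; bids=[#4:5@98 #3:7@95] asks=[-]
After op 6 [order #6] market_sell(qty=6): fills=#4x#6:5@98 #3x#6:1@95; bids=[#3:6@95] asks=[-]
After op 7 [order #7] market_buy(qty=4): fills=none; bids=[#3:6@95] asks=[-]
After op 8 [order #8] limit_sell(price=99, qty=8): fills=none; bids=[#3:6@95] asks=[#8:8@99]
After op 9 [order #9] limit_sell(price=97, qty=9): fills=none; bids=[#3:6@95] asks=[#9:9@97 #8:8@99]

Answer: 3@102,1@98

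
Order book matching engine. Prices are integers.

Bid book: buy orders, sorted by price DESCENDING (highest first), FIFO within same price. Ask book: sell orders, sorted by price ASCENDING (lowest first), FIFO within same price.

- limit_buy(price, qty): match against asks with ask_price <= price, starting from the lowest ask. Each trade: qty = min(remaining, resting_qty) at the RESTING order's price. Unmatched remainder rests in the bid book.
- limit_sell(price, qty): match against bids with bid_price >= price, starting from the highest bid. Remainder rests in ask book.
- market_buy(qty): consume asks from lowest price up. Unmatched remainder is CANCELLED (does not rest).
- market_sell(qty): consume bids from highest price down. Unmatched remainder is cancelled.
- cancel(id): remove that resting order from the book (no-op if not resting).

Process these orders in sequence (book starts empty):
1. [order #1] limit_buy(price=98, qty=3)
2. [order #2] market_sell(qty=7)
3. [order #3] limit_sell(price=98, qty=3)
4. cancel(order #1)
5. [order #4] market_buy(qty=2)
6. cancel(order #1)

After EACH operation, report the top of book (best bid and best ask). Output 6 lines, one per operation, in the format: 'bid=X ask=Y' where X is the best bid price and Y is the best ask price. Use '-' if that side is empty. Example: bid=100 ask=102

After op 1 [order #1] limit_buy(price=98, qty=3): fills=none; bids=[#1:3@98] asks=[-]
After op 2 [order #2] market_sell(qty=7): fills=#1x#2:3@98; bids=[-] asks=[-]
After op 3 [order #3] limit_sell(price=98, qty=3): fills=none; bids=[-] asks=[#3:3@98]
After op 4 cancel(order #1): fills=none; bids=[-] asks=[#3:3@98]
After op 5 [order #4] market_buy(qty=2): fills=#4x#3:2@98; bids=[-] asks=[#3:1@98]
After op 6 cancel(order #1): fills=none; bids=[-] asks=[#3:1@98]

Answer: bid=98 ask=-
bid=- ask=-
bid=- ask=98
bid=- ask=98
bid=- ask=98
bid=- ask=98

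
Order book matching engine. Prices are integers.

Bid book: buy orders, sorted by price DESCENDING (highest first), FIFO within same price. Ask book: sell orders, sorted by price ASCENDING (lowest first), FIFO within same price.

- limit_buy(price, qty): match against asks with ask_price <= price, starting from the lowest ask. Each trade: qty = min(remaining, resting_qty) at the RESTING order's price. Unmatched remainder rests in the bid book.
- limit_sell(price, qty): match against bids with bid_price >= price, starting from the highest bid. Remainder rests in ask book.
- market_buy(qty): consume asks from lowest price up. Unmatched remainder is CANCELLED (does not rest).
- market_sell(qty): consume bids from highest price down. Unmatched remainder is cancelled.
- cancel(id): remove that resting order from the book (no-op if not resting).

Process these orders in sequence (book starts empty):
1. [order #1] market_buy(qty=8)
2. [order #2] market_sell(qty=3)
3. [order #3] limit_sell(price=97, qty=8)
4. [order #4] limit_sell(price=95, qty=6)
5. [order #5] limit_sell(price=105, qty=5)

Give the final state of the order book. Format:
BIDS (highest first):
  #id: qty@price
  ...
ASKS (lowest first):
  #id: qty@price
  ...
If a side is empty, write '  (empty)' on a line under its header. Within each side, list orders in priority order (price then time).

After op 1 [order #1] market_buy(qty=8): fills=none; bids=[-] asks=[-]
After op 2 [order #2] market_sell(qty=3): fills=none; bids=[-] asks=[-]
After op 3 [order #3] limit_sell(price=97, qty=8): fills=none; bids=[-] asks=[#3:8@97]
After op 4 [order #4] limit_sell(price=95, qty=6): fills=none; bids=[-] asks=[#4:6@95 #3:8@97]
After op 5 [order #5] limit_sell(price=105, qty=5): fills=none; bids=[-] asks=[#4:6@95 #3:8@97 #5:5@105]

Answer: BIDS (highest first):
  (empty)
ASKS (lowest first):
  #4: 6@95
  #3: 8@97
  #5: 5@105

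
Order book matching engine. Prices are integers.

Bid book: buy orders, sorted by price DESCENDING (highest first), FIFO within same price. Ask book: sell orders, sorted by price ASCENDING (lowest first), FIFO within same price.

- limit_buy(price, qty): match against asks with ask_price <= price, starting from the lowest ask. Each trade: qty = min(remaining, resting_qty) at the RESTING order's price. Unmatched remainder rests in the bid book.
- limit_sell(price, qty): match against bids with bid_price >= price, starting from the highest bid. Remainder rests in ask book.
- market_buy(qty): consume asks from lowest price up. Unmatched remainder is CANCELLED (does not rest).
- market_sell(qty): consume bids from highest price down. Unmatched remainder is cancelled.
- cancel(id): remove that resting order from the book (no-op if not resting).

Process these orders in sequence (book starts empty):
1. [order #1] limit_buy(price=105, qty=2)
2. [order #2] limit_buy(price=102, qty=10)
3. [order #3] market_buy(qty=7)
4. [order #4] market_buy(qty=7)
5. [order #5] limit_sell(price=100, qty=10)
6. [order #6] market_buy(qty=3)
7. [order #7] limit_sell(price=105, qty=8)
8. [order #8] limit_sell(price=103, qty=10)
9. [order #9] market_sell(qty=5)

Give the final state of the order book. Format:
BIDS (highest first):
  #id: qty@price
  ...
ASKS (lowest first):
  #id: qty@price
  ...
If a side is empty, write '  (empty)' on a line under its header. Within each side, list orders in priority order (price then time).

After op 1 [order #1] limit_buy(price=105, qty=2): fills=none; bids=[#1:2@105] asks=[-]
After op 2 [order #2] limit_buy(price=102, qty=10): fills=none; bids=[#1:2@105 #2:10@102] asks=[-]
After op 3 [order #3] market_buy(qty=7): fills=none; bids=[#1:2@105 #2:10@102] asks=[-]
After op 4 [order #4] market_buy(qty=7): fills=none; bids=[#1:2@105 #2:10@102] asks=[-]
After op 5 [order #5] limit_sell(price=100, qty=10): fills=#1x#5:2@105 #2x#5:8@102; bids=[#2:2@102] asks=[-]
After op 6 [order #6] market_buy(qty=3): fills=none; bids=[#2:2@102] asks=[-]
After op 7 [order #7] limit_sell(price=105, qty=8): fills=none; bids=[#2:2@102] asks=[#7:8@105]
After op 8 [order #8] limit_sell(price=103, qty=10): fills=none; bids=[#2:2@102] asks=[#8:10@103 #7:8@105]
After op 9 [order #9] market_sell(qty=5): fills=#2x#9:2@102; bids=[-] asks=[#8:10@103 #7:8@105]

Answer: BIDS (highest first):
  (empty)
ASKS (lowest first):
  #8: 10@103
  #7: 8@105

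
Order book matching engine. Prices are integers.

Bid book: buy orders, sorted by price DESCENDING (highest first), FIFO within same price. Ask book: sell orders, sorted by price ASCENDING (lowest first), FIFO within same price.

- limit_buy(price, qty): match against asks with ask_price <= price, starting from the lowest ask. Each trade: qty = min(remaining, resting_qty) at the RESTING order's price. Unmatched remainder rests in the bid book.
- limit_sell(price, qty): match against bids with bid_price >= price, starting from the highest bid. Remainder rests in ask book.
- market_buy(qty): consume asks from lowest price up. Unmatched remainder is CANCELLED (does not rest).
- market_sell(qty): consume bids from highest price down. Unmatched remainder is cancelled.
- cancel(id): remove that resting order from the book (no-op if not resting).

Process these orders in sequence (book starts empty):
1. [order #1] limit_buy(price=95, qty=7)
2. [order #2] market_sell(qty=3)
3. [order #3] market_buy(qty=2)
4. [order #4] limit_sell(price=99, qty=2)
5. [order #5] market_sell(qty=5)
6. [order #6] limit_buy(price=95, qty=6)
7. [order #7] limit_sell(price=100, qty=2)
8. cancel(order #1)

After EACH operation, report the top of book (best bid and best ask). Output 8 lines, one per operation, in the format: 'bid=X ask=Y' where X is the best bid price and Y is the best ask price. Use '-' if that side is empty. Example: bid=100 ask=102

After op 1 [order #1] limit_buy(price=95, qty=7): fills=none; bids=[#1:7@95] asks=[-]
After op 2 [order #2] market_sell(qty=3): fills=#1x#2:3@95; bids=[#1:4@95] asks=[-]
After op 3 [order #3] market_buy(qty=2): fills=none; bids=[#1:4@95] asks=[-]
After op 4 [order #4] limit_sell(price=99, qty=2): fills=none; bids=[#1:4@95] asks=[#4:2@99]
After op 5 [order #5] market_sell(qty=5): fills=#1x#5:4@95; bids=[-] asks=[#4:2@99]
After op 6 [order #6] limit_buy(price=95, qty=6): fills=none; bids=[#6:6@95] asks=[#4:2@99]
After op 7 [order #7] limit_sell(price=100, qty=2): fills=none; bids=[#6:6@95] asks=[#4:2@99 #7:2@100]
After op 8 cancel(order #1): fills=none; bids=[#6:6@95] asks=[#4:2@99 #7:2@100]

Answer: bid=95 ask=-
bid=95 ask=-
bid=95 ask=-
bid=95 ask=99
bid=- ask=99
bid=95 ask=99
bid=95 ask=99
bid=95 ask=99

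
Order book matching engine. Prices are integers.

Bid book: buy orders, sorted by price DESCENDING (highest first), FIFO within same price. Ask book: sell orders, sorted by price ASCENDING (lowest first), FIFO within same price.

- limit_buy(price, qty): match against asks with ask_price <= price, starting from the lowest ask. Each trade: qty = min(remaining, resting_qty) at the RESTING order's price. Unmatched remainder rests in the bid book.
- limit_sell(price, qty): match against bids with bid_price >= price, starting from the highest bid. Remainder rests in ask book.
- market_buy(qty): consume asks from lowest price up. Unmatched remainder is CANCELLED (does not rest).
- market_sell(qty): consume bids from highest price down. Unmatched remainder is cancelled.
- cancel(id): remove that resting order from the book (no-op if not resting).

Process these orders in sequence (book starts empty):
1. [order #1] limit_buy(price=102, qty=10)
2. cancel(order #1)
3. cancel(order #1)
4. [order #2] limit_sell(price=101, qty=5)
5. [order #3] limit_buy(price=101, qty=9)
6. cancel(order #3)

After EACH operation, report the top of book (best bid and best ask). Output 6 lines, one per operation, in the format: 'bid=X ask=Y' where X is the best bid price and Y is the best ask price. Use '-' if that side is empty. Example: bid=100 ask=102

After op 1 [order #1] limit_buy(price=102, qty=10): fills=none; bids=[#1:10@102] asks=[-]
After op 2 cancel(order #1): fills=none; bids=[-] asks=[-]
After op 3 cancel(order #1): fills=none; bids=[-] asks=[-]
After op 4 [order #2] limit_sell(price=101, qty=5): fills=none; bids=[-] asks=[#2:5@101]
After op 5 [order #3] limit_buy(price=101, qty=9): fills=#3x#2:5@101; bids=[#3:4@101] asks=[-]
After op 6 cancel(order #3): fills=none; bids=[-] asks=[-]

Answer: bid=102 ask=-
bid=- ask=-
bid=- ask=-
bid=- ask=101
bid=101 ask=-
bid=- ask=-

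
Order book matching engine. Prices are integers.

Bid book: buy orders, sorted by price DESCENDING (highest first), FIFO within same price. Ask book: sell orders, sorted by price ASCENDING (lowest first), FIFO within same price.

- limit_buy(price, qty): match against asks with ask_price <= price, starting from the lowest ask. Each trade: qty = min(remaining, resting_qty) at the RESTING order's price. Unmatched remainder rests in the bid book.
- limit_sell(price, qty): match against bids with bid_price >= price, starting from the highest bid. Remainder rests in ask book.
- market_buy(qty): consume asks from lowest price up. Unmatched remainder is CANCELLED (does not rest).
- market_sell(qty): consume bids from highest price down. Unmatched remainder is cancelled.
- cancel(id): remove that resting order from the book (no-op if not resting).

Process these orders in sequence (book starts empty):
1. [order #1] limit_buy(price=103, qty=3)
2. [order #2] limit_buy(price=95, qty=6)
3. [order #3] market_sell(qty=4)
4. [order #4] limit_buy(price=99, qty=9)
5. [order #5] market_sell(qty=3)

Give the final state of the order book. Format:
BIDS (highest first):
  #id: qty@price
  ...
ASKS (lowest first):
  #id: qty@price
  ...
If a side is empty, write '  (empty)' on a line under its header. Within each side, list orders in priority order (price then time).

Answer: BIDS (highest first):
  #4: 6@99
  #2: 5@95
ASKS (lowest first):
  (empty)

Derivation:
After op 1 [order #1] limit_buy(price=103, qty=3): fills=none; bids=[#1:3@103] asks=[-]
After op 2 [order #2] limit_buy(price=95, qty=6): fills=none; bids=[#1:3@103 #2:6@95] asks=[-]
After op 3 [order #3] market_sell(qty=4): fills=#1x#3:3@103 #2x#3:1@95; bids=[#2:5@95] asks=[-]
After op 4 [order #4] limit_buy(price=99, qty=9): fills=none; bids=[#4:9@99 #2:5@95] asks=[-]
After op 5 [order #5] market_sell(qty=3): fills=#4x#5:3@99; bids=[#4:6@99 #2:5@95] asks=[-]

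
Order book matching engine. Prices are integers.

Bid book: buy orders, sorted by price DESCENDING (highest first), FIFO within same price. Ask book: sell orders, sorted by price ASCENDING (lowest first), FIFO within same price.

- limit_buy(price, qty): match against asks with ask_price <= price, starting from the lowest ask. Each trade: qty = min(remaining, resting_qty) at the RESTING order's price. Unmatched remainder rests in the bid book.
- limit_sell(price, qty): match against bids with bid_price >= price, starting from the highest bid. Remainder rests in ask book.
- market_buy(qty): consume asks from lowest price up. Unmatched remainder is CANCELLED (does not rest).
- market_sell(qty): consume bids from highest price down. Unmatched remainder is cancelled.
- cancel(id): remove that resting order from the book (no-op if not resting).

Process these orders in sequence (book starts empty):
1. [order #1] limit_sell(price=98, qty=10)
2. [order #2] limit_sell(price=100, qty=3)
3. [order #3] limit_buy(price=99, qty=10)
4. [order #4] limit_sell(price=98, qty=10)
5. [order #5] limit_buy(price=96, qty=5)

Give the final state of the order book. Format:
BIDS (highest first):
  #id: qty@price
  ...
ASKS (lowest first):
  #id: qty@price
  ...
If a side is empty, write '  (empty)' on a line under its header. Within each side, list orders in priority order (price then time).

After op 1 [order #1] limit_sell(price=98, qty=10): fills=none; bids=[-] asks=[#1:10@98]
After op 2 [order #2] limit_sell(price=100, qty=3): fills=none; bids=[-] asks=[#1:10@98 #2:3@100]
After op 3 [order #3] limit_buy(price=99, qty=10): fills=#3x#1:10@98; bids=[-] asks=[#2:3@100]
After op 4 [order #4] limit_sell(price=98, qty=10): fills=none; bids=[-] asks=[#4:10@98 #2:3@100]
After op 5 [order #5] limit_buy(price=96, qty=5): fills=none; bids=[#5:5@96] asks=[#4:10@98 #2:3@100]

Answer: BIDS (highest first):
  #5: 5@96
ASKS (lowest first):
  #4: 10@98
  #2: 3@100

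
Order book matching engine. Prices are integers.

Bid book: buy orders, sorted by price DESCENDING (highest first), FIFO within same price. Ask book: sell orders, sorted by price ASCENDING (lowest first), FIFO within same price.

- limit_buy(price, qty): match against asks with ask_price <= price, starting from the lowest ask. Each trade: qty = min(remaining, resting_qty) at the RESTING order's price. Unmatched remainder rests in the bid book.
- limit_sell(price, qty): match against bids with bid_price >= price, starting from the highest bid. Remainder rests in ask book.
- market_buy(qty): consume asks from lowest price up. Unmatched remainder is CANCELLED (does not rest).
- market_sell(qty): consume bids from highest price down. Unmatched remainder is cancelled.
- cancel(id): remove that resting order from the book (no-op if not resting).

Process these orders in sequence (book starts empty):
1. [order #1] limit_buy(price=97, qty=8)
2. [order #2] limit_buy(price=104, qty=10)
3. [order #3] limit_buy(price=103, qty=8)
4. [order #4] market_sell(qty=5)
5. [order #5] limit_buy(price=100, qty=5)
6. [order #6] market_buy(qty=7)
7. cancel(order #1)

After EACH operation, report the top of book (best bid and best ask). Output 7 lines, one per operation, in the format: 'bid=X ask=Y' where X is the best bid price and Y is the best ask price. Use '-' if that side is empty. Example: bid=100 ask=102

After op 1 [order #1] limit_buy(price=97, qty=8): fills=none; bids=[#1:8@97] asks=[-]
After op 2 [order #2] limit_buy(price=104, qty=10): fills=none; bids=[#2:10@104 #1:8@97] asks=[-]
After op 3 [order #3] limit_buy(price=103, qty=8): fills=none; bids=[#2:10@104 #3:8@103 #1:8@97] asks=[-]
After op 4 [order #4] market_sell(qty=5): fills=#2x#4:5@104; bids=[#2:5@104 #3:8@103 #1:8@97] asks=[-]
After op 5 [order #5] limit_buy(price=100, qty=5): fills=none; bids=[#2:5@104 #3:8@103 #5:5@100 #1:8@97] asks=[-]
After op 6 [order #6] market_buy(qty=7): fills=none; bids=[#2:5@104 #3:8@103 #5:5@100 #1:8@97] asks=[-]
After op 7 cancel(order #1): fills=none; bids=[#2:5@104 #3:8@103 #5:5@100] asks=[-]

Answer: bid=97 ask=-
bid=104 ask=-
bid=104 ask=-
bid=104 ask=-
bid=104 ask=-
bid=104 ask=-
bid=104 ask=-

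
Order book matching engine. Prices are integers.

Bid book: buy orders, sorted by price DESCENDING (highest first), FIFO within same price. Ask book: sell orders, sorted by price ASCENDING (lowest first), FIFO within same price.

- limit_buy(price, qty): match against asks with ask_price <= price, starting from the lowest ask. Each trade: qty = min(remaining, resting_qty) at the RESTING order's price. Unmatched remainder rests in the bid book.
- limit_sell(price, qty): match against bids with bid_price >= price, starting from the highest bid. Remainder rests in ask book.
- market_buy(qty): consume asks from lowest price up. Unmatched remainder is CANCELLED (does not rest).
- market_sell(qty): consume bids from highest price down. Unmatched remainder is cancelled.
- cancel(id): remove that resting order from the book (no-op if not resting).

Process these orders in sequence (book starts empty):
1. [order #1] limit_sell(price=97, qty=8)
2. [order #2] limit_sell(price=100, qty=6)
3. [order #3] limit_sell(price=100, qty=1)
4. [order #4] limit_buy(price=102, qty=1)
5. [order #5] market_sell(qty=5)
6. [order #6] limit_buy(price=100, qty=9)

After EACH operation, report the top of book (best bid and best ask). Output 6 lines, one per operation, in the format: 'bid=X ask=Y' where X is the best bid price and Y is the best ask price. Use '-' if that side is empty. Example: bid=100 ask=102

After op 1 [order #1] limit_sell(price=97, qty=8): fills=none; bids=[-] asks=[#1:8@97]
After op 2 [order #2] limit_sell(price=100, qty=6): fills=none; bids=[-] asks=[#1:8@97 #2:6@100]
After op 3 [order #3] limit_sell(price=100, qty=1): fills=none; bids=[-] asks=[#1:8@97 #2:6@100 #3:1@100]
After op 4 [order #4] limit_buy(price=102, qty=1): fills=#4x#1:1@97; bids=[-] asks=[#1:7@97 #2:6@100 #3:1@100]
After op 5 [order #5] market_sell(qty=5): fills=none; bids=[-] asks=[#1:7@97 #2:6@100 #3:1@100]
After op 6 [order #6] limit_buy(price=100, qty=9): fills=#6x#1:7@97 #6x#2:2@100; bids=[-] asks=[#2:4@100 #3:1@100]

Answer: bid=- ask=97
bid=- ask=97
bid=- ask=97
bid=- ask=97
bid=- ask=97
bid=- ask=100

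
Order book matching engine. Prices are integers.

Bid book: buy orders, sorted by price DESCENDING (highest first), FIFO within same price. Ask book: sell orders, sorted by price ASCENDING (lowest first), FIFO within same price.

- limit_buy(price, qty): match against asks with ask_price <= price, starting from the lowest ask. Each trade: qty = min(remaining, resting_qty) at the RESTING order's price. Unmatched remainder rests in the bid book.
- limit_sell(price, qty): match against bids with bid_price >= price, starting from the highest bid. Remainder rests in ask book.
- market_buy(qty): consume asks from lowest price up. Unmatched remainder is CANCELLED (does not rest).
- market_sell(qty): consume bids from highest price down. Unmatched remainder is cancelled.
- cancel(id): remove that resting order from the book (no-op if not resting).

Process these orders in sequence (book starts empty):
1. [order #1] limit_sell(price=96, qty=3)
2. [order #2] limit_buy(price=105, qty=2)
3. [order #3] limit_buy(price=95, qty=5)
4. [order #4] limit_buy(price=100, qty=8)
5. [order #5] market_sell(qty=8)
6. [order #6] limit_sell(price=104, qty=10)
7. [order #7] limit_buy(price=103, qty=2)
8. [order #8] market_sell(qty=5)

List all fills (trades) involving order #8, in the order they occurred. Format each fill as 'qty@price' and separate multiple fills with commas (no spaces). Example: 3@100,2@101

Answer: 2@103,3@95

Derivation:
After op 1 [order #1] limit_sell(price=96, qty=3): fills=none; bids=[-] asks=[#1:3@96]
After op 2 [order #2] limit_buy(price=105, qty=2): fills=#2x#1:2@96; bids=[-] asks=[#1:1@96]
After op 3 [order #3] limit_buy(price=95, qty=5): fills=none; bids=[#3:5@95] asks=[#1:1@96]
After op 4 [order #4] limit_buy(price=100, qty=8): fills=#4x#1:1@96; bids=[#4:7@100 #3:5@95] asks=[-]
After op 5 [order #5] market_sell(qty=8): fills=#4x#5:7@100 #3x#5:1@95; bids=[#3:4@95] asks=[-]
After op 6 [order #6] limit_sell(price=104, qty=10): fills=none; bids=[#3:4@95] asks=[#6:10@104]
After op 7 [order #7] limit_buy(price=103, qty=2): fills=none; bids=[#7:2@103 #3:4@95] asks=[#6:10@104]
After op 8 [order #8] market_sell(qty=5): fills=#7x#8:2@103 #3x#8:3@95; bids=[#3:1@95] asks=[#6:10@104]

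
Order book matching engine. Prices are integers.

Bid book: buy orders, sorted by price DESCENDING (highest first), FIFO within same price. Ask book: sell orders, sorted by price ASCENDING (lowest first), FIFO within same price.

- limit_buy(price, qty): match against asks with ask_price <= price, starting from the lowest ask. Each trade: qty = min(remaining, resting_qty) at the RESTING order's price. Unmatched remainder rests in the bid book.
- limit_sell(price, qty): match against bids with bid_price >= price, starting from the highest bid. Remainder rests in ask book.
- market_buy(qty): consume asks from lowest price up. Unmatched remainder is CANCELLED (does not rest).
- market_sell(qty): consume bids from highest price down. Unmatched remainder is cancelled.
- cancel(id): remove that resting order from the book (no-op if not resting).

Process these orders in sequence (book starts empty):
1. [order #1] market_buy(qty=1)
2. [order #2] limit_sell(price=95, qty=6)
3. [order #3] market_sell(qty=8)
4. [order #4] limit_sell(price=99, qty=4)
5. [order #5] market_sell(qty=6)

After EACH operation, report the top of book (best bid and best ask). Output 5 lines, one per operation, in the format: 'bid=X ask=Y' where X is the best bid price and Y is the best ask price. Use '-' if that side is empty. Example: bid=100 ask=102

Answer: bid=- ask=-
bid=- ask=95
bid=- ask=95
bid=- ask=95
bid=- ask=95

Derivation:
After op 1 [order #1] market_buy(qty=1): fills=none; bids=[-] asks=[-]
After op 2 [order #2] limit_sell(price=95, qty=6): fills=none; bids=[-] asks=[#2:6@95]
After op 3 [order #3] market_sell(qty=8): fills=none; bids=[-] asks=[#2:6@95]
After op 4 [order #4] limit_sell(price=99, qty=4): fills=none; bids=[-] asks=[#2:6@95 #4:4@99]
After op 5 [order #5] market_sell(qty=6): fills=none; bids=[-] asks=[#2:6@95 #4:4@99]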